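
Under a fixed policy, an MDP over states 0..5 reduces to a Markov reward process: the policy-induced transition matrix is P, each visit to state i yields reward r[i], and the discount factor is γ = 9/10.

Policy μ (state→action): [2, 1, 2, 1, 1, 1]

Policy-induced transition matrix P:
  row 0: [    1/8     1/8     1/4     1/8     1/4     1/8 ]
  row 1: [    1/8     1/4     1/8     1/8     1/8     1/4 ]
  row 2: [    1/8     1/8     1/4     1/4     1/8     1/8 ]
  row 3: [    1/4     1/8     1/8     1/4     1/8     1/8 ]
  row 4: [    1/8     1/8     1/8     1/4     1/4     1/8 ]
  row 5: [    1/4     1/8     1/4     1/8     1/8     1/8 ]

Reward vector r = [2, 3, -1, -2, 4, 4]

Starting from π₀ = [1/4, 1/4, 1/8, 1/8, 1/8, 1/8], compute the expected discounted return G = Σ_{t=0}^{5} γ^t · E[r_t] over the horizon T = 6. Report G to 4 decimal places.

t=0: π = [0.2500, 0.2500, 0.1250, 0.1250, 0.1250, 0.1250], E[r] = 1.8750, γ^t·E[r] = 1.875000, running G = 1.875000
t=1: π = [0.1563, 0.1563, 0.1875, 0.1719, 0.1719, 0.1563], E[r] = 1.5625, γ^t·E[r] = 1.406250, running G = 3.281250
t=2: π = [0.1660, 0.1445, 0.1875, 0.1914, 0.1660, 0.1445], E[r] = 1.4375, γ^t·E[r] = 1.164375, running G = 4.445625
t=3: π = [0.1670, 0.1431, 0.1873, 0.1931, 0.1665, 0.1431], E[r] = 1.4280, γ^t·E[r] = 1.040996, running G = 5.486621
t=4: π = [0.1670, 0.1429, 0.1872, 0.1934, 0.1667, 0.1429], E[r] = 1.4271, γ^t·E[r] = 0.936316, running G = 6.422937
t=5: π = [0.1670, 0.1429, 0.1871, 0.1934, 0.1667, 0.1429], E[r] = 1.4270, γ^t·E[r] = 0.842630, running G = 7.265568

G = 7.2656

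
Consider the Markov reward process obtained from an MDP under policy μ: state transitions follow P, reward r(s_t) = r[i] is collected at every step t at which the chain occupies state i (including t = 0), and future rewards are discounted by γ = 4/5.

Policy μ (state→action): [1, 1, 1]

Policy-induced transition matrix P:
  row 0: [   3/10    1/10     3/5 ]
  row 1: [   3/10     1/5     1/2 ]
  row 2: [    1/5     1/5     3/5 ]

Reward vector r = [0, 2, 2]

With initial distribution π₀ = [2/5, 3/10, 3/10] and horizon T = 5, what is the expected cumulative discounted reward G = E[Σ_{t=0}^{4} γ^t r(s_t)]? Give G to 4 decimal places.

t=0: π = [0.4000, 0.3000, 0.3000], E[r] = 1.2000, γ^t·E[r] = 1.200000, running G = 1.200000
t=1: π = [0.2700, 0.1600, 0.5700], E[r] = 1.4600, γ^t·E[r] = 1.168000, running G = 2.368000
t=2: π = [0.2430, 0.1730, 0.5840], E[r] = 1.5140, γ^t·E[r] = 0.968960, running G = 3.336960
t=3: π = [0.2416, 0.1757, 0.5827], E[r] = 1.5168, γ^t·E[r] = 0.776602, running G = 4.113562
t=4: π = [0.2417, 0.1758, 0.5824], E[r] = 1.5165, γ^t·E[r] = 0.621175, running G = 4.734736

G = 4.7347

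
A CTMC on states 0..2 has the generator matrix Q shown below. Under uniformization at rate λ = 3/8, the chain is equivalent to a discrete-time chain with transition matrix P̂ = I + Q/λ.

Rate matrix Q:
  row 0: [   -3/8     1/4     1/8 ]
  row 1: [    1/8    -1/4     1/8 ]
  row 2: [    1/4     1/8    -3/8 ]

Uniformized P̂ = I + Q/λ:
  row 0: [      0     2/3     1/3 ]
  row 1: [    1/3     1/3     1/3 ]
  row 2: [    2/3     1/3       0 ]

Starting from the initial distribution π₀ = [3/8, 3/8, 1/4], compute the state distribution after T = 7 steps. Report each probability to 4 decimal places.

t=0: π = [0.3750, 0.3750, 0.2500]
t=1: π = [0.2917, 0.4583, 0.2500]
t=2: π = [0.3194, 0.4306, 0.2500]
t=3: π = [0.3102, 0.4398, 0.2500]
t=4: π = [0.3133, 0.4367, 0.2500]
t=5: π = [0.3122, 0.4378, 0.2500]
t=6: π = [0.3126, 0.4374, 0.2500]
t=7: π = [0.3125, 0.4375, 0.2500]

π = [0.3125, 0.4375, 0.2500]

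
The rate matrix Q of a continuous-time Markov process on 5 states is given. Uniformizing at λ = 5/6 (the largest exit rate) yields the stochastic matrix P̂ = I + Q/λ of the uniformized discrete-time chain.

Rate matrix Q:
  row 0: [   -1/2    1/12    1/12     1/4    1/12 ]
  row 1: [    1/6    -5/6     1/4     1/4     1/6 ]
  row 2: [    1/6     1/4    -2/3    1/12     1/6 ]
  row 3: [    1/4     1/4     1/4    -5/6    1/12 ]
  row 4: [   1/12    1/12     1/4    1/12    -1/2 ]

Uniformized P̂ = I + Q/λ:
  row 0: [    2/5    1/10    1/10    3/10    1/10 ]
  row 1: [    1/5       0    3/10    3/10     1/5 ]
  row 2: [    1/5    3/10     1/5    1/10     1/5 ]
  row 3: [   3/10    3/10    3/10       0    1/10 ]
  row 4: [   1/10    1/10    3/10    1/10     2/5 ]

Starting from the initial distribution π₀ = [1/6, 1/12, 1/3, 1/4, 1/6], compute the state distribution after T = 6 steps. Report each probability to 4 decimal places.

π = [0.2458, 0.1623, 0.2280, 0.1652, 0.1987]

t=0: π = [0.1667, 0.0833, 0.3333, 0.2500, 0.1667]
t=1: π = [0.2417, 0.2083, 0.2333, 0.1250, 0.1917]
t=2: π = [0.2417, 0.1508, 0.2283, 0.1775, 0.2017]
t=3: π = [0.2459, 0.1661, 0.2288, 0.1608, 0.1984]
t=4: π = [0.2454, 0.1613, 0.2279, 0.1663, 0.1990]
t=5: π = [0.2458, 0.1627, 0.2281, 0.1647, 0.1986]
t=6: π = [0.2458, 0.1623, 0.2280, 0.1652, 0.1987]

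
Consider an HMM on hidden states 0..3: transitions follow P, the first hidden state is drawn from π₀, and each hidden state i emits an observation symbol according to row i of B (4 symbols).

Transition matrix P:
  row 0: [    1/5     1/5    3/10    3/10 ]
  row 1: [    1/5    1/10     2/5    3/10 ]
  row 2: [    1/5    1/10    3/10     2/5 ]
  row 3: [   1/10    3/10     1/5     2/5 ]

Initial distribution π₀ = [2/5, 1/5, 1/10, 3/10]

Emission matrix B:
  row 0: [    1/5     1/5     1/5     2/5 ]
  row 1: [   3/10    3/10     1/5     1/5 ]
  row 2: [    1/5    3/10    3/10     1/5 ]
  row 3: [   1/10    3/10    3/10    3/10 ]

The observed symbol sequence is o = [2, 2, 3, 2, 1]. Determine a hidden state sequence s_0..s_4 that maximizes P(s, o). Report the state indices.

path = [3, 3, 3, 3, 3]

t=0: δ = [8.000e-02, 4.000e-02, 3.000e-02, 9.000e-02]  (obs o_0=2)
t=1: δ = [3.200e-03, 5.400e-03, 7.200e-03, 1.080e-02]  ψ = [0, 3, 0, 3]  (obs o_1=2)
t=2: δ = [5.760e-04, 6.480e-04, 4.320e-04, 1.296e-03]  ψ = [2, 3, 1, 3]  (obs o_2=3)
t=3: δ = [2.592e-05, 7.776e-05, 7.776e-05, 1.555e-04]  ψ = [1, 3, 1, 3]  (obs o_3=2)
t=4: δ = [3.110e-06, 1.400e-05, 9.331e-06, 1.866e-05]  ψ = [1, 3, 1, 3]  (obs o_4=1)
backtrack: best end state = 3; path = [3, 3, 3, 3, 3]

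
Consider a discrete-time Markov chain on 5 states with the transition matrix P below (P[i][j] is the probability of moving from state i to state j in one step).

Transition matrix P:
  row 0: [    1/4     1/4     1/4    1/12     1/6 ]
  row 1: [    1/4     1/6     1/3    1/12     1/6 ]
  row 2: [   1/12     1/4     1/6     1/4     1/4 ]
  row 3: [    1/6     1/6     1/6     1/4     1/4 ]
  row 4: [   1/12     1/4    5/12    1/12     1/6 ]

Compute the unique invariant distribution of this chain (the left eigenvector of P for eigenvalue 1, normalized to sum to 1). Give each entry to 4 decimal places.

π = [0.1591, 0.2190, 0.2668, 0.1534, 0.2017]

Balance equations π_j = Σ_i π_i·P[i][j]:
  π_0 = 1/4·π_0 + 1/4·π_1 + 1/12·π_2 + 1/6·π_3 + 1/12·π_4
  π_1 = 1/4·π_0 + 1/6·π_1 + 1/4·π_2 + 1/6·π_3 + 1/4·π_4
  π_2 = 1/4·π_0 + 1/3·π_1 + 1/6·π_2 + 1/6·π_3 + 5/12·π_4
  π_3 = 1/12·π_0 + 1/12·π_1 + 1/4·π_2 + 1/4·π_3 + 1/12·π_4
  normalize: π_0 + π_1 + π_2 + π_3 + π_4 = 1
Solving the linear system gives exactly π = [359/2256, 247/1128, 301/1128, 173/1128, 455/2256].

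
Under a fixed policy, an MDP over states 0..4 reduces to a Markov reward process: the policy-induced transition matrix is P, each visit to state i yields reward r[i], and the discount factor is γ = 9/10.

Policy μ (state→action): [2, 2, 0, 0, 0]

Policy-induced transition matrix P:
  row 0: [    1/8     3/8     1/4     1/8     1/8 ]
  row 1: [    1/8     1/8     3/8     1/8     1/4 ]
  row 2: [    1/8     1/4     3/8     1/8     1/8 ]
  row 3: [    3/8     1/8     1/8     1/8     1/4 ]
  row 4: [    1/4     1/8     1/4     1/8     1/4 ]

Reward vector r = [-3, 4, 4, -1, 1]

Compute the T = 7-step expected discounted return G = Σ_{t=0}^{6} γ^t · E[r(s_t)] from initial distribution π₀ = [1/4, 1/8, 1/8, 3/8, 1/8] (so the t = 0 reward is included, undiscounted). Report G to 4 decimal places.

G = 6.1184

t=0: π = [0.2500, 0.1250, 0.1250, 0.3750, 0.1250], E[r] = 0.0000, γ^t·E[r] = 0.000000, running G = 0.000000
t=1: π = [0.2344, 0.2031, 0.2344, 0.1250, 0.2031], E[r] = 1.1250, γ^t·E[r] = 1.012500, running G = 1.012500
t=2: π = [0.1816, 0.2129, 0.2891, 0.1250, 0.1914], E[r] = 1.5293, γ^t·E[r] = 1.238730, running G = 2.251230
t=3: π = [0.1802, 0.2065, 0.2971, 0.1250, 0.1912], E[r] = 1.5403, γ^t·E[r] = 1.122866, running G = 3.374097
t=4: π = [0.1801, 0.2072, 0.2973, 0.1250, 0.1903], E[r] = 1.5430, γ^t·E[r] = 1.012342, running G = 4.386439
t=5: π = [0.1800, 0.2072, 0.2974, 0.1250, 0.1903], E[r] = 1.5438, γ^t·E[r] = 0.911574, running G = 5.298013
t=6: π = [0.1800, 0.2072, 0.2975, 0.1250, 0.1903], E[r] = 1.5438, γ^t·E[r] = 0.820428, running G = 6.118441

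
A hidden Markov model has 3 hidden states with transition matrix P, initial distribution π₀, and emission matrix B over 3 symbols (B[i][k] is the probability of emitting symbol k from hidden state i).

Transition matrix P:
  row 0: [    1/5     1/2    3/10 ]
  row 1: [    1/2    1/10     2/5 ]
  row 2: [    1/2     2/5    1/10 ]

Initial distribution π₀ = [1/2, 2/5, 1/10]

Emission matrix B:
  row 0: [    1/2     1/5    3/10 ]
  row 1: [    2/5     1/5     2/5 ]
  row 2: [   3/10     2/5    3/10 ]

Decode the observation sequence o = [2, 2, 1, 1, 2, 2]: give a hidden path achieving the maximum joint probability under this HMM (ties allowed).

path = [0, 1, 2, 0, 1, 0]

t=0: δ = [1.500e-01, 1.600e-01, 3.000e-02]  (obs o_0=2)
t=1: δ = [2.400e-02, 3.000e-02, 1.920e-02]  ψ = [1, 0, 1]  (obs o_1=2)
t=2: δ = [3.000e-03, 2.400e-03, 4.800e-03]  ψ = [1, 0, 1]  (obs o_2=1)
t=3: δ = [4.800e-04, 3.840e-04, 3.840e-04]  ψ = [2, 2, 1]  (obs o_3=1)
t=4: δ = [5.760e-05, 9.600e-05, 4.608e-05]  ψ = [1, 0, 1]  (obs o_4=2)
t=5: δ = [1.440e-05, 1.152e-05, 1.152e-05]  ψ = [1, 0, 1]  (obs o_5=2)
backtrack: best end state = 0; path = [0, 1, 2, 0, 1, 0]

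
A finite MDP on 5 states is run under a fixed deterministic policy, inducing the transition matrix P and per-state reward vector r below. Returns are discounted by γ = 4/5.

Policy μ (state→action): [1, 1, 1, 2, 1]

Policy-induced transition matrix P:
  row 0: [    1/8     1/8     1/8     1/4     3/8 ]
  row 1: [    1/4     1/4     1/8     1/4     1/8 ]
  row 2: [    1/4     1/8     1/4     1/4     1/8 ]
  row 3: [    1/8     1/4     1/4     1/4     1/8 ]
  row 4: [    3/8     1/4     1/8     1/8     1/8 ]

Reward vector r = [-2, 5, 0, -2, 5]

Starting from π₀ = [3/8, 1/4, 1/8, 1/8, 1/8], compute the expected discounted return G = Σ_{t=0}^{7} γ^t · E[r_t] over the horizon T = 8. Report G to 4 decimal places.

G = 4.1932

t=0: π = [0.3750, 0.2500, 0.1250, 0.1250, 0.1250], E[r] = 0.8750, γ^t·E[r] = 0.875000, running G = 0.875000
t=1: π = [0.2031, 0.1875, 0.1563, 0.2344, 0.2188], E[r] = 1.1563, γ^t·E[r] = 0.925000, running G = 1.800000
t=2: π = [0.2227, 0.2051, 0.1738, 0.2227, 0.1758], E[r] = 1.0137, γ^t·E[r] = 0.648750, running G = 2.448750
t=3: π = [0.2163, 0.2004, 0.1746, 0.2280, 0.1807], E[r] = 1.0168, γ^t·E[r] = 0.520625, running G = 2.969375
t=4: π = [0.2170, 0.2011, 0.1753, 0.2274, 0.1791], E[r] = 1.0122, γ^t·E[r] = 0.414588, running G = 3.383963
t=5: π = [0.2168, 0.2010, 0.1753, 0.2276, 0.1793], E[r] = 1.0122, γ^t·E[r] = 0.331674, running G = 3.715636
t=6: π = [0.2169, 0.2010, 0.1754, 0.2276, 0.1792], E[r] = 1.0120, γ^t·E[r] = 0.265300, running G = 3.980936
t=7: π = [0.2168, 0.2010, 0.1754, 0.2276, 0.1792], E[r] = 1.0120, γ^t·E[r] = 0.212240, running G = 4.193176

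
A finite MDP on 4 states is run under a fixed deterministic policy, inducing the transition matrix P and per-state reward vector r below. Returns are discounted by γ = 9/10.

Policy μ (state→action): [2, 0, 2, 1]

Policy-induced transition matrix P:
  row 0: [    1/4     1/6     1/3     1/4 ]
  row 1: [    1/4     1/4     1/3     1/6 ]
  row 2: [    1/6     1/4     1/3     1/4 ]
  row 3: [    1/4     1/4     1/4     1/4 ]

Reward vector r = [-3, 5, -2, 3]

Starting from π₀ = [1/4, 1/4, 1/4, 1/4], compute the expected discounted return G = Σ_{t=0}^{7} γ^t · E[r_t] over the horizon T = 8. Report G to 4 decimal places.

t=0: π = [0.2500, 0.2500, 0.2500, 0.2500], E[r] = 0.7500, γ^t·E[r] = 0.750000, running G = 0.750000
t=1: π = [0.2292, 0.2292, 0.3125, 0.2292], E[r] = 0.5208, γ^t·E[r] = 0.468750, running G = 1.218750
t=2: π = [0.2240, 0.2309, 0.3142, 0.2309], E[r] = 0.5469, γ^t·E[r] = 0.442969, running G = 1.661719
t=3: π = [0.2238, 0.2313, 0.3141, 0.2308], E[r] = 0.5493, γ^t·E[r] = 0.400465, running G = 2.062184
t=4: π = [0.2238, 0.2313, 0.3141, 0.2307], E[r] = 0.5492, γ^t·E[r] = 0.360347, running G = 2.422531
t=5: π = [0.2238, 0.2313, 0.3141, 0.2307], E[r] = 0.5492, γ^t·E[r] = 0.324306, running G = 2.746837
t=6: π = [0.2238, 0.2313, 0.3141, 0.2307], E[r] = 0.5492, γ^t·E[r] = 0.291876, running G = 3.038713
t=7: π = [0.2238, 0.2313, 0.3141, 0.2307], E[r] = 0.5492, γ^t·E[r] = 0.262688, running G = 3.301401

G = 3.3014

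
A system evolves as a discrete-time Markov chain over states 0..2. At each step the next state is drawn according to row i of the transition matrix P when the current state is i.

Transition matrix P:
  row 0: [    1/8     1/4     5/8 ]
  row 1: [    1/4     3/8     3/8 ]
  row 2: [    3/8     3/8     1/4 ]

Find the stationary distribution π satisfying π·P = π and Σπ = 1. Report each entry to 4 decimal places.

Balance equations π_j = Σ_i π_i·P[i][j]:
  π_0 = 1/8·π_0 + 1/4·π_1 + 3/8·π_2
  π_1 = 1/4·π_0 + 3/8·π_1 + 3/8·π_2
  normalize: π_0 + π_1 + π_2 = 1
Solving the linear system gives exactly π = [21/79, 27/79, 31/79].

π = [0.2658, 0.3418, 0.3924]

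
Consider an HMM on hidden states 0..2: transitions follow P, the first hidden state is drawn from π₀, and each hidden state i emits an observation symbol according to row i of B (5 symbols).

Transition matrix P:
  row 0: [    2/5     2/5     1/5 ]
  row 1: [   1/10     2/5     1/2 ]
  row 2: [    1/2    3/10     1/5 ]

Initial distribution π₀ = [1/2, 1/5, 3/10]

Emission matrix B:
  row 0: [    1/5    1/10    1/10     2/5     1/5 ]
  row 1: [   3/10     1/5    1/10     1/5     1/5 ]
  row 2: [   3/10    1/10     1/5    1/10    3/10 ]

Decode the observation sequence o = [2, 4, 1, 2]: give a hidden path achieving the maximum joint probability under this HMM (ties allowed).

t=0: δ = [5.000e-02, 2.000e-02, 6.000e-02]  (obs o_0=2)
t=1: δ = [6.000e-03, 4.000e-03, 3.600e-03]  ψ = [2, 0, 2]  (obs o_1=4)
t=2: δ = [2.400e-04, 4.800e-04, 2.000e-04]  ψ = [0, 0, 1]  (obs o_2=1)
t=3: δ = [1.000e-05, 1.920e-05, 4.800e-05]  ψ = [2, 1, 1]  (obs o_3=2)
backtrack: best end state = 2; path = [2, 0, 1, 2]

path = [2, 0, 1, 2]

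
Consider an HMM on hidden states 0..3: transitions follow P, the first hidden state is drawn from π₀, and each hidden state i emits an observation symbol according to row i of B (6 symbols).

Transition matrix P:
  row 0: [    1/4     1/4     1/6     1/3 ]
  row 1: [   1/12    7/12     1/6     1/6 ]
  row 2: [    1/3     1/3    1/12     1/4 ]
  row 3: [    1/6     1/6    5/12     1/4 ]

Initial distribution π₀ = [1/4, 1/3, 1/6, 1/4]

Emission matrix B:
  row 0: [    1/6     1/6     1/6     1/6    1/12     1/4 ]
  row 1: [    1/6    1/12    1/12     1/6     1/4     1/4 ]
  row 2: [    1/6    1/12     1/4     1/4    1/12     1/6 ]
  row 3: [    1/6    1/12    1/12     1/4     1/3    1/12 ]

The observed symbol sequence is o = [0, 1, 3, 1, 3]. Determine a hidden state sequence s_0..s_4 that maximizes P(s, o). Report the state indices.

path = [1, 1, 1, 1, 1]

t=0: δ = [4.167e-02, 5.556e-02, 2.778e-02, 4.167e-02]  (obs o_0=0)
t=1: δ = [1.736e-03, 2.701e-03, 1.447e-03, 1.157e-03]  ψ = [0, 1, 3, 0]  (obs o_1=1)
t=2: δ = [8.038e-05, 2.626e-04, 1.206e-04, 1.447e-04]  ψ = [2, 1, 3, 0]  (obs o_2=3)
t=3: δ = [6.698e-06, 1.276e-05, 5.023e-06, 3.647e-06]  ψ = [2, 1, 3, 1]  (obs o_3=1)
t=4: δ = [2.791e-07, 1.241e-06, 5.318e-07, 5.582e-07]  ψ = [0, 1, 1, 0]  (obs o_4=3)
backtrack: best end state = 1; path = [1, 1, 1, 1, 1]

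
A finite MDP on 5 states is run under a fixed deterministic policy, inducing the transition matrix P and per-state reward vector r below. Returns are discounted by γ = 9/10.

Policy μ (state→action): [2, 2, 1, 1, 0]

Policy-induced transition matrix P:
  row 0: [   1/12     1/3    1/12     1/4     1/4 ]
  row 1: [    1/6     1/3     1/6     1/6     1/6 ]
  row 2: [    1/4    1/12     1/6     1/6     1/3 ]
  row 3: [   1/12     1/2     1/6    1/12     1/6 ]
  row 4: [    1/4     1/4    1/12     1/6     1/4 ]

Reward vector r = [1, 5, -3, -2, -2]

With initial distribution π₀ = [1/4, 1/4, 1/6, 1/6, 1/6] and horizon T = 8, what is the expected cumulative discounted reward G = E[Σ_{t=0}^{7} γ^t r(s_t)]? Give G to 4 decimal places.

G = 2.8073

t=0: π = [0.2500, 0.2500, 0.1667, 0.1667, 0.1667], E[r] = 0.3333, γ^t·E[r] = 0.333333, running G = 0.333333
t=1: π = [0.1597, 0.3056, 0.1319, 0.1736, 0.2292], E[r] = 0.4861, γ^t·E[r] = 0.437500, running G = 0.770833
t=2: π = [0.1690, 0.3102, 0.1343, 0.1655, 0.2211], E[r] = 0.5440, γ^t·E[r] = 0.440625, running G = 1.211458
t=3: π = [0.1684, 0.3089, 0.1342, 0.1670, 0.2215], E[r] = 0.5336, γ^t·E[r] = 0.388969, running G = 1.600427
t=4: π = [0.1684, 0.3092, 0.1342, 0.1668, 0.2215], E[r] = 0.5350, γ^t·E[r] = 0.351021, running G = 1.951448
t=5: π = [0.1684, 0.3091, 0.1342, 0.1668, 0.2215], E[r] = 0.5349, γ^t·E[r] = 0.315828, running G = 2.267276
t=6: π = [0.1684, 0.3091, 0.1342, 0.1668, 0.2215], E[r] = 0.5349, γ^t·E[r] = 0.284245, running G = 2.551521
t=7: π = [0.1684, 0.3091, 0.1342, 0.1668, 0.2215], E[r] = 0.5349, γ^t·E[r] = 0.255822, running G = 2.807343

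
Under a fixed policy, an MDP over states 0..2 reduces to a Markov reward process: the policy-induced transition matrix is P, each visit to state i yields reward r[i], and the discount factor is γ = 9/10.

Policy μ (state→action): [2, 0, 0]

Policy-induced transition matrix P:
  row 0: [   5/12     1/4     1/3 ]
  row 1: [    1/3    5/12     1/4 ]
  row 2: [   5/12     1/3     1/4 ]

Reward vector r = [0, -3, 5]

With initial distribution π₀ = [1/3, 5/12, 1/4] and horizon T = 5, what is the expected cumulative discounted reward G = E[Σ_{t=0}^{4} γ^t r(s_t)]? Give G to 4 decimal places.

G = 1.2623

t=0: π = [0.3333, 0.4167, 0.2500], E[r] = 0.0000, γ^t·E[r] = 0.000000, running G = 0.000000
t=1: π = [0.3819, 0.3403, 0.2778], E[r] = 0.3681, γ^t·E[r] = 0.331250, running G = 0.331250
t=2: π = [0.3883, 0.3299, 0.2818], E[r] = 0.4196, γ^t·E[r] = 0.339844, running G = 0.671094
t=3: π = [0.3892, 0.3285, 0.2824], E[r] = 0.4264, γ^t·E[r] = 0.310852, running G = 0.981945
t=4: π = [0.3893, 0.3283, 0.2824], E[r] = 0.4273, γ^t·E[r] = 0.280375, running G = 1.262321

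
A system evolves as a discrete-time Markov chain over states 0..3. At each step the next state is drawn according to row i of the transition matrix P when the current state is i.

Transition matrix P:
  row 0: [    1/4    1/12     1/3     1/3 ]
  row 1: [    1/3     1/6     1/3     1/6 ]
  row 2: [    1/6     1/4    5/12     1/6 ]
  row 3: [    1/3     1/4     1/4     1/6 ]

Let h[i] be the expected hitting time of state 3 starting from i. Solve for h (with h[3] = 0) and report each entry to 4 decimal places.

First-step conditioning: h[3] = 0; for i ≠ 3, h[i] = 1 + Σ_k P[i][k]·h[k].
  h[0] = 1 + 1/4·h[0] + 1/12·h[1] + 1/3·h[2]
  h[1] = 1 + 1/3·h[0] + 1/6·h[1] + 1/3·h[2]
  h[2] = 1 + 1/6·h[0] + 1/4·h[1] + 5/12·h[2]
Solving the 3×3 linear system over states ≠ 3 gives exactly h = [726/179, 858/179, 882/179, 0] (h[3] = 0 is the target).

h = [4.0559, 4.7933, 4.9274, 0.0000]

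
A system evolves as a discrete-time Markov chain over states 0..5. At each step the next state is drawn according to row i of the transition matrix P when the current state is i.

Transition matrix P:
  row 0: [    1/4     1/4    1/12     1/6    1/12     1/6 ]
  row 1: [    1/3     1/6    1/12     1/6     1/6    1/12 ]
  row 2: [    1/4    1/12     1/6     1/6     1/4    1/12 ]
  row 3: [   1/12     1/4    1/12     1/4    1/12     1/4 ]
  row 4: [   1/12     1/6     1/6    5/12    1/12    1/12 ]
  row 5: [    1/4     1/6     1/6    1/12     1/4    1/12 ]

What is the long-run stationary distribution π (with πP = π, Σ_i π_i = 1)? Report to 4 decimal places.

Balance equations π_j = Σ_i π_i·P[i][j]:
  π_0 = 1/4·π_0 + 1/3·π_1 + 1/4·π_2 + 1/12·π_3 + 1/12·π_4 + 1/4·π_5
  π_1 = 1/4·π_0 + 1/6·π_1 + 1/12·π_2 + 1/4·π_3 + 1/6·π_4 + 1/6·π_5
  π_2 = 1/12·π_0 + 1/12·π_1 + 1/6·π_2 + 1/12·π_3 + 1/6·π_4 + 1/6·π_5
  π_3 = 1/6·π_0 + 1/6·π_1 + 1/6·π_2 + 1/4·π_3 + 5/12·π_4 + 1/12·π_5
  π_4 = 1/12·π_0 + 1/6·π_1 + 1/4·π_2 + 1/12·π_3 + 1/12·π_4 + 1/4·π_5
  normalize: π_0 + π_1 + π_2 + π_3 + π_4 + π_5 = 1
Solving the linear system gives exactly π = [6431/30953, 5932/30953, 3592/30953, 6439/30953, 8741/61906, 8377/61906].

π = [0.2078, 0.1916, 0.1160, 0.2080, 0.1412, 0.1353]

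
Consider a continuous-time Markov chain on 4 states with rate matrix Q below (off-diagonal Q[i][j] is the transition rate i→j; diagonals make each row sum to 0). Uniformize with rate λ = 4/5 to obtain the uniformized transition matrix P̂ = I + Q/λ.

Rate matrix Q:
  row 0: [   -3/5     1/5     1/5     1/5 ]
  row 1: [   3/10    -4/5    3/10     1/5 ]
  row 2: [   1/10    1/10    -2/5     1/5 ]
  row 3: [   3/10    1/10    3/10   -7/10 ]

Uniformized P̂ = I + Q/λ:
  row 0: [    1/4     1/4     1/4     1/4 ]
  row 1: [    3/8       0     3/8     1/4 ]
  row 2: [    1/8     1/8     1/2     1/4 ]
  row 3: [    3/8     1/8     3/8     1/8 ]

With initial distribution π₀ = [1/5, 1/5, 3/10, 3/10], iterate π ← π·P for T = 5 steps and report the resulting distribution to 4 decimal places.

t=0: π = [0.2000, 0.2000, 0.3000, 0.3000]
t=1: π = [0.2750, 0.1250, 0.3875, 0.2125]
t=2: π = [0.2438, 0.1438, 0.3891, 0.2234]
t=3: π = [0.2473, 0.1375, 0.3932, 0.2221]
t=4: π = [0.2458, 0.1387, 0.3932, 0.2222]
t=5: π = [0.2460, 0.1384, 0.3934, 0.2222]

π = [0.2460, 0.1384, 0.3934, 0.2222]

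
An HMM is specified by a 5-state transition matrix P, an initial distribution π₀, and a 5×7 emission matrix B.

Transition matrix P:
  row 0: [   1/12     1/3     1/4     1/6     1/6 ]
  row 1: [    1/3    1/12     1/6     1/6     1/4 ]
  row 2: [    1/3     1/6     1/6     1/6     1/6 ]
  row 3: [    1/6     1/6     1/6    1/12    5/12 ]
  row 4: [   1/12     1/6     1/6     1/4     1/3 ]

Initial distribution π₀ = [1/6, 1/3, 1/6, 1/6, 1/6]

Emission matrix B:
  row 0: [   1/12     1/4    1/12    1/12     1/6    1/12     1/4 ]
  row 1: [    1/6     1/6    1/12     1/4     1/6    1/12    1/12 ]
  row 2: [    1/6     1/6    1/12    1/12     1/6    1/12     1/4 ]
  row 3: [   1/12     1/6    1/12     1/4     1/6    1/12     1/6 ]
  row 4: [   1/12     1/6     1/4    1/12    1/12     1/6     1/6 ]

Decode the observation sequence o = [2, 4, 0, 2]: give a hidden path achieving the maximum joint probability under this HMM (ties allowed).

path = [1, 0, 1, 4]

t=0: δ = [1.389e-02, 2.778e-02, 1.389e-02, 1.389e-02, 4.167e-02]  (obs o_0=2)
t=1: δ = [1.543e-03, 1.157e-03, 1.157e-03, 1.736e-03, 1.157e-03]  ψ = [1, 4, 4, 4, 4]  (obs o_1=4)
t=2: δ = [3.215e-05, 8.573e-05, 6.430e-05, 2.411e-05, 6.028e-05]  ψ = [1, 0, 0, 4, 3]  (obs o_2=0)
t=3: δ = [2.381e-06, 8.931e-07, 1.191e-06, 1.256e-06, 5.358e-06]  ψ = [1, 0, 1, 4, 1]  (obs o_3=2)
backtrack: best end state = 4; path = [1, 0, 1, 4]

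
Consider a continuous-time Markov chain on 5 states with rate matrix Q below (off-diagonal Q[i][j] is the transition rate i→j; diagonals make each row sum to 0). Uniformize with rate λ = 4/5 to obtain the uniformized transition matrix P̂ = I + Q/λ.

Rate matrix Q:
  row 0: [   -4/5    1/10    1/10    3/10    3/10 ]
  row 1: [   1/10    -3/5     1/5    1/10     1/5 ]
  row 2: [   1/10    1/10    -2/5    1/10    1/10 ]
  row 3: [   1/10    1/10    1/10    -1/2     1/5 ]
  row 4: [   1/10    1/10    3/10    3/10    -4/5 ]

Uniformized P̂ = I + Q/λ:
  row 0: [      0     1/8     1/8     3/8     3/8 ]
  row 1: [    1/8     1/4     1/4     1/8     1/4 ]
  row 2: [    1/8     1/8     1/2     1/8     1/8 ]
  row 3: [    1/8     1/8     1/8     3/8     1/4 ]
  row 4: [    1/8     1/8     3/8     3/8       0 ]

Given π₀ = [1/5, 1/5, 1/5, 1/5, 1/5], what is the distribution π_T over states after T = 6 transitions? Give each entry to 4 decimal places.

π = [0.1111, 0.1429, 0.3009, 0.2641, 0.1810]

t=0: π = [0.2000, 0.2000, 0.2000, 0.2000, 0.2000]
t=1: π = [0.1000, 0.1500, 0.2750, 0.2750, 0.2000]
t=2: π = [0.1125, 0.1438, 0.2969, 0.2688, 0.1781]
t=3: π = [0.1109, 0.1430, 0.2988, 0.2648, 0.1824]
t=4: π = [0.1111, 0.1429, 0.3005, 0.2646, 0.1809]
t=5: π = [0.1111, 0.1429, 0.3008, 0.2641, 0.1811]
t=6: π = [0.1111, 0.1429, 0.3009, 0.2641, 0.1810]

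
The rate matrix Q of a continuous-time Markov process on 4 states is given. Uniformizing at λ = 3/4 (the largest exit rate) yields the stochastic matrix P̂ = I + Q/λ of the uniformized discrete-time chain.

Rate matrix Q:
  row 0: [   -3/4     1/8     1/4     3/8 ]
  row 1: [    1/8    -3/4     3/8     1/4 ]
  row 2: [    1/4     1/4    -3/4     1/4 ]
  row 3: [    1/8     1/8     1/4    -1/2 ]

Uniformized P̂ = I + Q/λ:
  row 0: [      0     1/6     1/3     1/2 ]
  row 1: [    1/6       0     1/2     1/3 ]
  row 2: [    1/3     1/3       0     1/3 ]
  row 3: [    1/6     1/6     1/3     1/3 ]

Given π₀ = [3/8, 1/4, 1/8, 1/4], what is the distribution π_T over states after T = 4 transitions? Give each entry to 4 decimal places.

π = [0.1850, 0.1849, 0.2677, 0.3624]

t=0: π = [0.3750, 0.2500, 0.1250, 0.2500]
t=1: π = [0.1250, 0.1458, 0.3333, 0.3958]
t=2: π = [0.2014, 0.1979, 0.2465, 0.3542]
t=3: π = [0.1742, 0.1748, 0.2841, 0.3669]
t=4: π = [0.1850, 0.1849, 0.2677, 0.3624]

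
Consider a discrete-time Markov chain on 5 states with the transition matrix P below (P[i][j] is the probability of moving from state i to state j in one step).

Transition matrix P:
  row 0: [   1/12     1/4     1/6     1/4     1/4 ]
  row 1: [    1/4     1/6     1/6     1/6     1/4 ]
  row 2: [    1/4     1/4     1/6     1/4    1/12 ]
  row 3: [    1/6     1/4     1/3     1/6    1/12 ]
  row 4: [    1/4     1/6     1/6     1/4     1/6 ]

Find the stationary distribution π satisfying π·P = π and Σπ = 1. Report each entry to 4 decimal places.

Balance equations π_j = Σ_i π_i·P[i][j]:
  π_0 = 1/12·π_0 + 1/4·π_1 + 1/4·π_2 + 1/6·π_3 + 1/4·π_4
  π_1 = 1/4·π_0 + 1/6·π_1 + 1/4·π_2 + 1/4·π_3 + 1/6·π_4
  π_2 = 1/6·π_0 + 1/6·π_1 + 1/6·π_2 + 1/3·π_3 + 1/6·π_4
  π_3 = 1/4·π_0 + 1/6·π_1 + 1/4·π_2 + 1/6·π_3 + 1/4·π_4
  normalize: π_0 + π_1 + π_2 + π_3 + π_4 = 1
Solving the linear system gives exactly π = [1313/6598, 719/3299, 1335/6598, 706/3299, 550/3299].

π = [0.1990, 0.2179, 0.2023, 0.2140, 0.1667]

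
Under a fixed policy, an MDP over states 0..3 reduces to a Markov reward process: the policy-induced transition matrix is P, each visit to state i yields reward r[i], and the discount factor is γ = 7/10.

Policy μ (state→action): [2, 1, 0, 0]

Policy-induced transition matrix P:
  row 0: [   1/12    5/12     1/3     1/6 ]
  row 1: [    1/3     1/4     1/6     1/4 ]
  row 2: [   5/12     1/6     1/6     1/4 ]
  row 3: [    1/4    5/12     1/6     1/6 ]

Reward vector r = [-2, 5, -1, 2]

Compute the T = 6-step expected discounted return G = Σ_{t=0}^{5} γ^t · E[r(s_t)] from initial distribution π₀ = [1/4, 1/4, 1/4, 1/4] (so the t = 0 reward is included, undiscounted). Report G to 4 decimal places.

G = 3.3954

t=0: π = [0.2500, 0.2500, 0.2500, 0.2500], E[r] = 1.0000, γ^t·E[r] = 1.000000, running G = 1.000000
t=1: π = [0.2708, 0.3125, 0.2083, 0.2083], E[r] = 1.2292, γ^t·E[r] = 0.860417, running G = 1.860417
t=2: π = [0.2656, 0.3125, 0.2118, 0.2101], E[r] = 1.2396, γ^t·E[r] = 0.607396, running G = 2.467813
t=3: π = [0.2671, 0.3116, 0.2109, 0.2104], E[r] = 1.2338, γ^t·E[r] = 0.423192, running G = 2.891005
t=4: π = [0.2666, 0.3120, 0.2112, 0.2102], E[r] = 1.2360, γ^t·E[r] = 0.296761, running G = 3.187766
t=5: π = [0.2668, 0.3119, 0.2111, 0.2103], E[r] = 1.2353, γ^t·E[r] = 0.207612, running G = 3.395378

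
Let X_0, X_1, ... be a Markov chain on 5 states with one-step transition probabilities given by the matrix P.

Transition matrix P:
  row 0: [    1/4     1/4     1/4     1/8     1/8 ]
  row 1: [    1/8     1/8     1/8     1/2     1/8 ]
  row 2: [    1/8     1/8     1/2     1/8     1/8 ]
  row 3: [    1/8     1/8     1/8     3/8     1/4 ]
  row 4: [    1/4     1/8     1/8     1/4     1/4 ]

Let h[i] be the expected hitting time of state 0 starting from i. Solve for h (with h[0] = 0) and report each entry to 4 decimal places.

First-step conditioning: h[0] = 0; for i ≠ 0, h[i] = 1 + Σ_k P[i][k]·h[k].
  h[1] = 1 + 1/8·h[1] + 1/8·h[2] + 1/2·h[3] + 1/8·h[4]
  h[2] = 1 + 1/8·h[1] + 1/2·h[2] + 1/8·h[3] + 1/8·h[4]
  h[3] = 1 + 1/8·h[1] + 1/8·h[2] + 3/8·h[3] + 1/4·h[4]
  h[4] = 1 + 1/8·h[1] + 1/8·h[2] + 1/4·h[3] + 1/4·h[4]
Solving the 4×4 linear system over states ≠ 0 gives exactly h = [0, 2600/387, 2624/387, 2560/387, 2240/387] (h[0] = 0 is the target).

h = [0.0000, 6.7183, 6.7804, 6.6150, 5.7881]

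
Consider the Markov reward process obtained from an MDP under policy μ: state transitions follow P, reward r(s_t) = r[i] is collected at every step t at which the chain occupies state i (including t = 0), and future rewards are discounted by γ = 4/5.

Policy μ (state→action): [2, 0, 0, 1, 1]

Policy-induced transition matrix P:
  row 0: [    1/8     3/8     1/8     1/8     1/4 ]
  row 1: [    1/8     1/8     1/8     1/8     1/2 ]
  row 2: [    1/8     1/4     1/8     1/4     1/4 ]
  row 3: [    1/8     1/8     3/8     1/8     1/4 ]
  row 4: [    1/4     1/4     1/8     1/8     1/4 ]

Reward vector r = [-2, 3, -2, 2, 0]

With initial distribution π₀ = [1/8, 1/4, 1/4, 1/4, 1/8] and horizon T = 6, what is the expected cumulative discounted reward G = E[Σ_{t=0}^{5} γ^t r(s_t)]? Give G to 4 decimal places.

t=0: π = [0.1250, 0.2500, 0.2500, 0.2500, 0.1250], E[r] = 0.5000, γ^t·E[r] = 0.500000, running G = 0.500000
t=1: π = [0.1406, 0.2031, 0.1875, 0.1563, 0.3125], E[r] = 0.2656, γ^t·E[r] = 0.212500, running G = 0.712500
t=2: π = [0.1641, 0.2227, 0.1641, 0.1484, 0.3008], E[r] = 0.3086, γ^t·E[r] = 0.197500, running G = 0.910000
t=3: π = [0.1626, 0.2241, 0.1621, 0.1455, 0.3057], E[r] = 0.3140, γ^t·E[r] = 0.160750, running G = 1.070750
t=4: π = [0.1632, 0.2241, 0.1614, 0.1453, 0.3060], E[r] = 0.3137, γ^t·E[r] = 0.128500, running G = 1.199250
t=5: π = [0.1633, 0.2242, 0.1613, 0.1452, 0.3060], E[r] = 0.3139, γ^t·E[r] = 0.102855, running G = 1.302105

G = 1.3021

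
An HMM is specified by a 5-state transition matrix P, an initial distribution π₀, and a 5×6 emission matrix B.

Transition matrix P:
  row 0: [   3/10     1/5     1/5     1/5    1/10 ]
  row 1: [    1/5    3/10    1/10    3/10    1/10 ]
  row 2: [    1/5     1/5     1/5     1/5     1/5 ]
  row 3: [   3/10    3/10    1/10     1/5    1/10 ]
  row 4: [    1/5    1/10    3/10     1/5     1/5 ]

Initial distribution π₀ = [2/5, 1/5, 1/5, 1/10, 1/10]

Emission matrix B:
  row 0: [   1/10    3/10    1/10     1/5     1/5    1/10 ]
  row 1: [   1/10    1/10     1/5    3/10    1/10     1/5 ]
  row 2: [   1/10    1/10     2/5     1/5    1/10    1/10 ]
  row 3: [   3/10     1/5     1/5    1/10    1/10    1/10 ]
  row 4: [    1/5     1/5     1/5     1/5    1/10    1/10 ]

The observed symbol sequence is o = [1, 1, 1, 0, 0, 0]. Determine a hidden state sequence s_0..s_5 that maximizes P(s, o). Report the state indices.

t=0: δ = [1.200e-01, 2.000e-02, 2.000e-02, 2.000e-02, 2.000e-02]  (obs o_0=1)
t=1: δ = [1.080e-02, 2.400e-03, 2.400e-03, 4.800e-03, 2.400e-03]  ψ = [0, 0, 0, 0, 0]  (obs o_1=1)
t=2: δ = [9.720e-04, 2.160e-04, 2.160e-04, 4.320e-04, 2.160e-04]  ψ = [0, 0, 0, 0, 0]  (obs o_2=1)
t=3: δ = [2.916e-05, 1.944e-05, 1.944e-05, 5.832e-05, 1.944e-05]  ψ = [0, 0, 0, 0, 0]  (obs o_3=0)
t=4: δ = [1.750e-06, 1.750e-06, 5.832e-07, 3.499e-06, 1.166e-06]  ψ = [3, 3, 0, 3, 3]  (obs o_4=0)
t=5: δ = [1.050e-07, 1.050e-07, 3.499e-08, 2.100e-07, 6.998e-08]  ψ = [3, 3, 0, 3, 3]  (obs o_5=0)
backtrack: best end state = 3; path = [0, 0, 0, 3, 3, 3]

path = [0, 0, 0, 3, 3, 3]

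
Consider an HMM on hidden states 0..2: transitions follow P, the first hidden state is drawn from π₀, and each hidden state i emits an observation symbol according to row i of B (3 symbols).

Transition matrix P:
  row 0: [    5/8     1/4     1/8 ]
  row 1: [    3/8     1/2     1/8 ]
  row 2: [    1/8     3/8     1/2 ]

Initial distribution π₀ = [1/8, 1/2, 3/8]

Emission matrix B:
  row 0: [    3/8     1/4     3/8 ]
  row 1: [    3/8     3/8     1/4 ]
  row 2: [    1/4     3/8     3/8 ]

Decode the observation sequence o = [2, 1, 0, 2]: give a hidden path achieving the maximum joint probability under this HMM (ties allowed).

t=0: δ = [4.688e-02, 1.250e-01, 1.406e-01]  (obs o_0=2)
t=1: δ = [1.172e-02, 2.344e-02, 2.637e-02]  ψ = [1, 1, 2]  (obs o_1=1)
t=2: δ = [3.296e-03, 4.395e-03, 3.296e-03]  ψ = [1, 1, 2]  (obs o_2=0)
t=3: δ = [7.725e-04, 5.493e-04, 6.180e-04]  ψ = [0, 1, 2]  (obs o_3=2)
backtrack: best end state = 0; path = [1, 1, 0, 0]

path = [1, 1, 0, 0]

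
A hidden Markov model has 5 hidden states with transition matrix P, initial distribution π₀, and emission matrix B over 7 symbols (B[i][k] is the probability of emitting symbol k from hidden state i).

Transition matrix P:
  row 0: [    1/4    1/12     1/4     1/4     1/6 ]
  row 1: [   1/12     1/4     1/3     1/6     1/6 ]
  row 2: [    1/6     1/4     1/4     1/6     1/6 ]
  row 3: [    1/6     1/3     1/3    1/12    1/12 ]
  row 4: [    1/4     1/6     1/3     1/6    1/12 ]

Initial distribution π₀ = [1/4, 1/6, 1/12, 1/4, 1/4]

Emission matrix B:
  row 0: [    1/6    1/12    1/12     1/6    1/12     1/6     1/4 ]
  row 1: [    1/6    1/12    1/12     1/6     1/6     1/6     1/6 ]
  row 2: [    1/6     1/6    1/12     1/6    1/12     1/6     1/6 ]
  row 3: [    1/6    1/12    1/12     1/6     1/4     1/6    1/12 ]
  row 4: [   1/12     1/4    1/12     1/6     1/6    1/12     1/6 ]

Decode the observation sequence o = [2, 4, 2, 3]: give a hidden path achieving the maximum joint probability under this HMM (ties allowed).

t=0: δ = [2.083e-02, 1.389e-02, 6.944e-03, 2.083e-02, 2.083e-02]  (obs o_0=2)
t=1: δ = [4.340e-04, 1.157e-03, 5.787e-04, 1.302e-03, 5.787e-04]  ψ = [0, 3, 3, 0, 0]  (obs o_1=4)
t=2: δ = [1.808e-05, 3.617e-05, 3.617e-05, 1.608e-05, 1.608e-05]  ψ = [3, 3, 3, 1, 1]  (obs o_2=2)
t=3: δ = [1.005e-06, 1.507e-06, 2.009e-06, 1.005e-06, 1.005e-06]  ψ = [2, 1, 1, 1, 1]  (obs o_3=3)
backtrack: best end state = 2; path = [0, 3, 1, 2]

path = [0, 3, 1, 2]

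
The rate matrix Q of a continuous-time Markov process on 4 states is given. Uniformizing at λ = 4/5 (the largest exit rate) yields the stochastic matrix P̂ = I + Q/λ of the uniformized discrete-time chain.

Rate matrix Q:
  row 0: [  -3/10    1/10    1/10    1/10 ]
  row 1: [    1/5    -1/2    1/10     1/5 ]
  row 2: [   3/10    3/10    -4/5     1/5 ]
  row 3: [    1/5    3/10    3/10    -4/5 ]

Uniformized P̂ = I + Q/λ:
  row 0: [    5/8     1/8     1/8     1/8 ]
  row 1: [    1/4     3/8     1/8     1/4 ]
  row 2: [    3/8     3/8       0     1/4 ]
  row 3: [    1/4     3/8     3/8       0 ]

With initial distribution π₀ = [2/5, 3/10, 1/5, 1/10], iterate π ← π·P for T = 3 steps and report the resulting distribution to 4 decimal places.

π = [0.4285, 0.2688, 0.1441, 0.1586]

t=0: π = [0.4000, 0.3000, 0.2000, 0.1000]
t=1: π = [0.4250, 0.2750, 0.1250, 0.1750]
t=2: π = [0.4250, 0.2688, 0.1531, 0.1531]
t=3: π = [0.4285, 0.2688, 0.1441, 0.1586]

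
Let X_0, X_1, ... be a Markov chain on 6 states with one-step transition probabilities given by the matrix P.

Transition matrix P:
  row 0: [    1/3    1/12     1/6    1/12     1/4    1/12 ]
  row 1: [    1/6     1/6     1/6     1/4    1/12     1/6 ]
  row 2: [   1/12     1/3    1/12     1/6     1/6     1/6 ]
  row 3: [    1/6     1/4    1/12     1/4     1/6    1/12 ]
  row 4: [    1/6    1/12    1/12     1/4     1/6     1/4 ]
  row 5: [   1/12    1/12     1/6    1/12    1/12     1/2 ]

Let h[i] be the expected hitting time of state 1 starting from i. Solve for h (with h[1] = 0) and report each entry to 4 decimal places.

h = [7.1300, 0.0000, 5.3942, 5.8832, 7.0742, 7.1460]

First-step conditioning: h[1] = 0; for i ≠ 1, h[i] = 1 + Σ_k P[i][k]·h[k].
  h[0] = 1 + 1/3·h[0] + 1/6·h[2] + 1/12·h[3] + 1/4·h[4] + 1/12·h[5]
  h[2] = 1 + 1/12·h[0] + 1/12·h[2] + 1/6·h[3] + 1/6·h[4] + 1/6·h[5]
  h[3] = 1 + 1/6·h[0] + 1/12·h[2] + 1/4·h[3] + 1/6·h[4] + 1/12·h[5]
  h[4] = 1 + 1/6·h[0] + 1/12·h[2] + 1/4·h[3] + 1/6·h[4] + 1/4·h[5]
  h[5] = 1 + 1/12·h[0] + 1/6·h[2] + 1/12·h[3] + 1/12·h[4] + 1/2·h[5]
Solving the 5×5 linear system over states ≠ 1 gives exactly h = [75072/10529, 0, 56796/10529, 61944/10529, 74484/10529, 75240/10529] (h[1] = 0 is the target).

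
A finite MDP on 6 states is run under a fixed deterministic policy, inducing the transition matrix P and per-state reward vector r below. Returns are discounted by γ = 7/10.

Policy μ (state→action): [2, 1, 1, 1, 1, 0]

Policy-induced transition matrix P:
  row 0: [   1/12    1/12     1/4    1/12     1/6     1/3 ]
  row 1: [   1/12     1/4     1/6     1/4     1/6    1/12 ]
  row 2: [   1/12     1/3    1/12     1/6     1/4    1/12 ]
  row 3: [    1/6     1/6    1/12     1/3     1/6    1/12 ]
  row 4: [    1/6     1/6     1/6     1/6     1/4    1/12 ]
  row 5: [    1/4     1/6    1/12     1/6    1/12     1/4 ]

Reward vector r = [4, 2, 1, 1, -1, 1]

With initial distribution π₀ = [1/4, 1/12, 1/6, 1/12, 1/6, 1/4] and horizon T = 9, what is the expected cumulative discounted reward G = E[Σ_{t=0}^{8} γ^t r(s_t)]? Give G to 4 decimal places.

G = 4.2720

t=0: π = [0.2500, 0.0833, 0.1667, 0.0833, 0.1667, 0.2500], E[r] = 1.5000, γ^t·E[r] = 1.500000, running G = 1.500000
t=1: π = [0.1458, 0.1806, 0.1458, 0.1667, 0.1736, 0.1875], E[r] = 1.2708, γ^t·E[r] = 0.889583, running G = 2.389583
t=2: π = [0.1429, 0.1939, 0.1372, 0.1973, 0.1777, 0.1510], E[r] = 1.2674, γ^t·E[r] = 0.621007, running G = 3.010590
t=3: π = [0.1398, 0.1938, 0.1381, 0.2038, 0.1803, 0.1442], E[r] = 1.2524, γ^t·E[r] = 0.429577, running G = 3.440167
t=4: π = [0.1394, 0.1942, 0.1378, 0.2051, 0.1812, 0.1423], E[r] = 1.2500, γ^t·E[r] = 0.300118, running G = 3.740286
t=5: π = [0.1392, 0.1942, 0.1378, 0.2054, 0.1814, 0.1419], E[r] = 1.2492, γ^t·E[r] = 0.209946, running G = 3.950232
t=6: π = [0.1392, 0.1942, 0.1378, 0.2055, 0.1814, 0.1418], E[r] = 1.2490, γ^t·E[r] = 0.146942, running G = 4.097173
t=7: π = [0.1392, 0.1942, 0.1378, 0.2055, 0.1815, 0.1418], E[r] = 1.2489, γ^t·E[r] = 0.102855, running G = 4.200029
t=8: π = [0.1392, 0.1942, 0.1378, 0.2055, 0.1815, 0.1418], E[r] = 1.2489, γ^t·E[r] = 0.071998, running G = 4.272027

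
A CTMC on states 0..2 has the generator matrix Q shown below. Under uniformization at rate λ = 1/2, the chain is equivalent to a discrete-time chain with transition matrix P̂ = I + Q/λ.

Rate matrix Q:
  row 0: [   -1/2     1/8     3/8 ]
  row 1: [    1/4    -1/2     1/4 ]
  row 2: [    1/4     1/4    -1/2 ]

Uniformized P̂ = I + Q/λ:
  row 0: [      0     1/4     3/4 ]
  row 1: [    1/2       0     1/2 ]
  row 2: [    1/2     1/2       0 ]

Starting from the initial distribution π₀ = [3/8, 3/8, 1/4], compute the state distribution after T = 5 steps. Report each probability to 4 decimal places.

π = [0.3320, 0.2715, 0.3965]

t=0: π = [0.3750, 0.3750, 0.2500]
t=1: π = [0.3125, 0.2188, 0.4688]
t=2: π = [0.3438, 0.3125, 0.3438]
t=3: π = [0.3281, 0.2578, 0.4141]
t=4: π = [0.3359, 0.2891, 0.3750]
t=5: π = [0.3320, 0.2715, 0.3965]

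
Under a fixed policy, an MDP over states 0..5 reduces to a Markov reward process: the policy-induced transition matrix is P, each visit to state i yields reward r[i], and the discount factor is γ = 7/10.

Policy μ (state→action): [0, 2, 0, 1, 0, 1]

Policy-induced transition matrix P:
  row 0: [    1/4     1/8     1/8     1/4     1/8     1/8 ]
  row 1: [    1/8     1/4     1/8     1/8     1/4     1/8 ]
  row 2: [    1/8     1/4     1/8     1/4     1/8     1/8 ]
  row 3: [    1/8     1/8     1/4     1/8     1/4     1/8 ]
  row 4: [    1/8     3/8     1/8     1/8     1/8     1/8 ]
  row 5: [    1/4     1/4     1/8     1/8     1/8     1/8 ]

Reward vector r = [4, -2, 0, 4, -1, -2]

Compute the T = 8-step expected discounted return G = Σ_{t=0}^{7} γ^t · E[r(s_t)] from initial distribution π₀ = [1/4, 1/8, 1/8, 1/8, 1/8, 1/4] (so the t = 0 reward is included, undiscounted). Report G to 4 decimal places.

t=0: π = [0.2500, 0.1250, 0.1250, 0.1250, 0.1250, 0.2500], E[r] = 0.6250, γ^t·E[r] = 0.625000, running G = 0.625000
t=1: π = [0.1875, 0.2188, 0.1406, 0.1719, 0.1563, 0.1250], E[r] = 0.5938, γ^t·E[r] = 0.415625, running G = 1.040625
t=2: π = [0.1641, 0.2246, 0.1465, 0.1660, 0.1738, 0.1250], E[r] = 0.4473, γ^t·E[r] = 0.219160, running G = 1.259785
t=3: π = [0.1611, 0.2305, 0.1458, 0.1638, 0.1738, 0.1250], E[r] = 0.4150, γ^t·E[r] = 0.142358, running G = 1.402144
t=4: π = [0.1608, 0.2311, 0.1455, 0.1634, 0.1743, 0.1250], E[r] = 0.4100, γ^t·E[r] = 0.098442, running G = 1.500585
t=5: π = [0.1607, 0.2313, 0.1454, 0.1633, 0.1743, 0.1250], E[r] = 0.4092, γ^t·E[r] = 0.068767, running G = 1.569352
t=6: π = [0.1607, 0.2313, 0.1454, 0.1633, 0.1743, 0.1250], E[r] = 0.4090, γ^t·E[r] = 0.048123, running G = 1.617475
t=7: π = [0.1607, 0.2313, 0.1454, 0.1633, 0.1743, 0.1250], E[r] = 0.4090, γ^t·E[r] = 0.033684, running G = 1.651159

G = 1.6512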